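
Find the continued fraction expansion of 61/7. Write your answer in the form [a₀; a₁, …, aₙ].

61 ÷ 7 → quotient 8, remainder 5
7 ÷ 5 → quotient 1, remainder 2
5 ÷ 2 → quotient 2, remainder 1
2 ÷ 1 → quotient 2, remainder 0

[8; 1, 2, 2]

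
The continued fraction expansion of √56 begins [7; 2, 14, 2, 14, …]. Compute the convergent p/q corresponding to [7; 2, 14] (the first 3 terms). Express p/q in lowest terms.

217/29

Use the convergent recurrence hₖ = aₖ·hₖ₋₁ + hₖ₋₂ (and likewise for the denominators kₖ):
a_0 = 7: 7/1
a_1 = 2: 15/2
a_2 = 14: 217/29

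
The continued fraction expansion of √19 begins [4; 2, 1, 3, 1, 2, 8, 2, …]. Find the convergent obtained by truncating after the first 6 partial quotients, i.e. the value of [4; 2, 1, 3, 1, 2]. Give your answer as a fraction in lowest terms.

170/39

Use the convergent recurrence hₖ = aₖ·hₖ₋₁ + hₖ₋₂ (and likewise for the denominators kₖ):
a_0 = 4: 4/1
a_1 = 2: 9/2
a_2 = 1: 13/3
a_3 = 3: 48/11
a_4 = 1: 61/14
a_5 = 2: 170/39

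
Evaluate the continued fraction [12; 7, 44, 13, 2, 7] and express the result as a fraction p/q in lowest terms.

Use the convergent recurrence hₖ = aₖ·hₖ₋₁ + hₖ₋₂ (and likewise for the denominators kₖ):
a_0 = 12: 12/1
a_1 = 7: 85/7
a_2 = 44: 3752/309
a_3 = 13: 48861/4024
a_4 = 2: 101474/8357
a_5 = 7: 759179/62523

759179/62523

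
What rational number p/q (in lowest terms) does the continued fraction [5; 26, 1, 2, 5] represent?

2151/427

Starting at the tail and folding back:
Start with 5.
2 + 1/(5/1) = 2 + 1/5 = 11/5
1 + 1/(11/5) = 1 + 5/11 = 16/11
26 + 1/(16/11) = 26 + 11/16 = 427/16
5 + 1/(427/16) = 5 + 16/427 = 2151/427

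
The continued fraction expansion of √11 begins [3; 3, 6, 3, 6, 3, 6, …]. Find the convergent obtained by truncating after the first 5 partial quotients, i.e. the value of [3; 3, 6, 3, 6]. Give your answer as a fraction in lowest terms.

1257/379

a_0 = 3: 3/1
a_1 = 3: 10/3
a_2 = 6: 63/19
a_3 = 3: 199/60
a_4 = 6: 1257/379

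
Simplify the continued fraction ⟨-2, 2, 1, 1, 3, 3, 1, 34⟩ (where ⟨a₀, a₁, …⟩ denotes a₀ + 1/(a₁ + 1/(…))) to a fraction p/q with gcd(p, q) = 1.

-4311/2677

Compute successive convergents:
a_0 = -2: -2/1
a_1 = 2: -3/2
a_2 = 1: -5/3
a_3 = 1: -8/5
a_4 = 3: -29/18
a_5 = 3: -95/59
a_6 = 1: -124/77
a_7 = 34: -4311/2677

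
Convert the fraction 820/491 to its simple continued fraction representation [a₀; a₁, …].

Apply division with remainder until the remainder is 0:
⌊820/491⌋ = 1, remainder 329
⌊491/329⌋ = 1, remainder 162
⌊329/162⌋ = 2, remainder 5
⌊162/5⌋ = 32, remainder 2
⌊5/2⌋ = 2, remainder 1
⌊2/1⌋ = 2, remainder 0

[1; 1, 2, 32, 2, 2]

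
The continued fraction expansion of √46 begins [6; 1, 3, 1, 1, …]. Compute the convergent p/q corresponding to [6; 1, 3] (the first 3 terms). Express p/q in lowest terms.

27/4

Start with 3.
1 + 1/(3/1) = 1 + 1/3 = 4/3
6 + 1/(4/3) = 6 + 3/4 = 27/4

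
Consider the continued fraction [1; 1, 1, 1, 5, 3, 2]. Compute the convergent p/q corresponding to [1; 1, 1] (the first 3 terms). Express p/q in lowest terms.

Compute successive convergents:
a_0 = 1: 1/1
a_1 = 1: 2/1
a_2 = 1: 3/2

3/2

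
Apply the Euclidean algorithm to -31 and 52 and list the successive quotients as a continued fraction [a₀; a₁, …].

-31 = -1·52 + 21, so a_0 = -1
52 = 2·21 + 10, so a_1 = 2
21 = 2·10 + 1, so a_2 = 2
10 = 10·1 + 0, so a_3 = 10

[-1; 2, 2, 10]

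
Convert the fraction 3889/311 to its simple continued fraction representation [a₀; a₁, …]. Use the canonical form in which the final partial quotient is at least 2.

[12; 1, 1, 51, 3]

Apply division with remainder until the remainder is 0:
⌊3889/311⌋ = 12, remainder 157
⌊311/157⌋ = 1, remainder 154
⌊157/154⌋ = 1, remainder 3
⌊154/3⌋ = 51, remainder 1
⌊3/1⌋ = 3, remainder 0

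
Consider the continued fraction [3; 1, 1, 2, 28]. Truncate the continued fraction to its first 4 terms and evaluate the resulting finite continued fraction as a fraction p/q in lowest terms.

18/5

a_0 = 3: 3/1
a_1 = 1: 4/1
a_2 = 1: 7/2
a_3 = 2: 18/5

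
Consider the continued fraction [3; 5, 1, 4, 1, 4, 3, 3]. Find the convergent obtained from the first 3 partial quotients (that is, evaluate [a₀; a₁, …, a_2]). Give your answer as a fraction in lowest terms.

Start with 1.
5 + 1/(1/1) = 5 + 1/1 = 6/1
3 + 1/(6/1) = 3 + 1/6 = 19/6

19/6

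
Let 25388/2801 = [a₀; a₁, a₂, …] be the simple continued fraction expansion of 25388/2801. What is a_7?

3

25388 ÷ 2801 → quotient 9, remainder 179
2801 ÷ 179 → quotient 15, remainder 116
179 ÷ 116 → quotient 1, remainder 63
116 ÷ 63 → quotient 1, remainder 53
63 ÷ 53 → quotient 1, remainder 10
53 ÷ 10 → quotient 5, remainder 3
10 ÷ 3 → quotient 3, remainder 1
3 ÷ 1 → quotient 3, remainder 0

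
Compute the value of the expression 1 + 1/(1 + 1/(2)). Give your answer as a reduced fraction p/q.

5/3

Start with 2.
1 + 1/(2/1) = 1 + 1/2 = 3/2
1 + 1/(3/2) = 1 + 2/3 = 5/3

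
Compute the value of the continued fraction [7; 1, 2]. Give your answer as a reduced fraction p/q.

Build up convergents one term at a time:
a_0 = 7: 7/1
a_1 = 1: 8/1
a_2 = 2: 23/3

23/3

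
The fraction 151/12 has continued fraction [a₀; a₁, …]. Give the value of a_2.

Run the Euclidean algorithm, recording each quotient:
151 ÷ 12 → quotient 12, remainder 7
12 ÷ 7 → quotient 1, remainder 5
7 ÷ 5 → quotient 1, remainder 2

1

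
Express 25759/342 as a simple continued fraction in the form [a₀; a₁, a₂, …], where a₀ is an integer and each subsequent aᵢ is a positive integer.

Apply division with remainder until the remainder is 0:
⌊25759/342⌋ = 75, remainder 109
⌊342/109⌋ = 3, remainder 15
⌊109/15⌋ = 7, remainder 4
⌊15/4⌋ = 3, remainder 3
⌊4/3⌋ = 1, remainder 1
⌊3/1⌋ = 3, remainder 0

[75; 3, 7, 3, 1, 3]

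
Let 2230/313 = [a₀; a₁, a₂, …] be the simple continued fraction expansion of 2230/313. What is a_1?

Apply division with remainder until the remainder is 0:
⌊2230/313⌋ = 7, remainder 39
⌊313/39⌋ = 8, remainder 1

8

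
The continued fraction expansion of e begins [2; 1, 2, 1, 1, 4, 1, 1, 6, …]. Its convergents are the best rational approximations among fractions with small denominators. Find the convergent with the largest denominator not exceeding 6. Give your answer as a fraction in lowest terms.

a_0 = 2: 2/1  (≤ bound)
a_1 = 1: 3/1  (≤ bound)
a_2 = 2: 8/3  (≤ bound)
a_3 = 1: 11/4  (≤ bound)
a_4 = 1: 19/7  (> 6, stop)

11/4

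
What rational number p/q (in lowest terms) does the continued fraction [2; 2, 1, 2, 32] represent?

Start with 32.
2 + 1/(32/1) = 2 + 1/32 = 65/32
1 + 1/(65/32) = 1 + 32/65 = 97/65
2 + 1/(97/65) = 2 + 65/97 = 259/97
2 + 1/(259/97) = 2 + 97/259 = 615/259

615/259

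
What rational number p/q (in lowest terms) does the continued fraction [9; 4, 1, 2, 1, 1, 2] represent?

a_0 = 9: 9/1
a_1 = 4: 37/4
a_2 = 1: 46/5
a_3 = 2: 129/14
a_4 = 1: 175/19
a_5 = 1: 304/33
a_6 = 2: 783/85

783/85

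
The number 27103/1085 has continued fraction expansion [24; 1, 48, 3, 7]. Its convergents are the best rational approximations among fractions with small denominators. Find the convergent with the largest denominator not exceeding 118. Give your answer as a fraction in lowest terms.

1224/49

List convergents until the denominator exceeds the bound:
a_0 = 24: 24/1  (≤ bound)
a_1 = 1: 25/1  (≤ bound)
a_2 = 48: 1224/49  (≤ bound)
a_3 = 3: 3697/148  (> 118, stop)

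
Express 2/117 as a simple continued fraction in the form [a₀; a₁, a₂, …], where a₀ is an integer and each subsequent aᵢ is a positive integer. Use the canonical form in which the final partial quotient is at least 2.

Apply division with remainder until the remainder is 0:
⌊2/117⌋ = 0, remainder 2
⌊117/2⌋ = 58, remainder 1
⌊2/1⌋ = 2, remainder 0

[0; 58, 2]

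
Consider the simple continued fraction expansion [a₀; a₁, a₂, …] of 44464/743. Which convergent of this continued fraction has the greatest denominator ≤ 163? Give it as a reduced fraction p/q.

a_0 = 59: 59/1  (≤ bound)
a_1 = 1: 60/1  (≤ bound)
a_2 = 5: 359/6  (≤ bound)
a_3 = 2: 778/13  (≤ bound)
a_4 = 2: 1915/32  (≤ bound)
a_5 = 7: 14183/237  (> 163, stop)

1915/32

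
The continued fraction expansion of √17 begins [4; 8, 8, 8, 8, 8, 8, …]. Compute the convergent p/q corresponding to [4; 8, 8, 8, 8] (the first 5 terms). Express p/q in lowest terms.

17684/4289

a_0 = 4: 4/1
a_1 = 8: 33/8
a_2 = 8: 268/65
a_3 = 8: 2177/528
a_4 = 8: 17684/4289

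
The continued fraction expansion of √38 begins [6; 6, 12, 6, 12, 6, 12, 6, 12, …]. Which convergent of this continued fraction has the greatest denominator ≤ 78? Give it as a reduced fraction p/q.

450/73

a_0 = 6: 6/1  (≤ bound)
a_1 = 6: 37/6  (≤ bound)
a_2 = 12: 450/73  (≤ bound)
a_3 = 6: 2737/444  (> 78, stop)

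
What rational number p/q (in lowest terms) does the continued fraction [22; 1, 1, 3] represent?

Use the convergent recurrence hₖ = aₖ·hₖ₋₁ + hₖ₋₂ (and likewise for the denominators kₖ):
a_0 = 22: 22/1
a_1 = 1: 23/1
a_2 = 1: 45/2
a_3 = 3: 158/7

158/7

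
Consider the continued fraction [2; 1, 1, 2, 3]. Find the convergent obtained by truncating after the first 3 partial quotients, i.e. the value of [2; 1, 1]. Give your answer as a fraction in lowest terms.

5/2

a_0 = 2: 2/1
a_1 = 1: 3/1
a_2 = 1: 5/2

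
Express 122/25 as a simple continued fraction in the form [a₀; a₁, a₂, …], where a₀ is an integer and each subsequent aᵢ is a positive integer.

Run the Euclidean algorithm, recording each quotient:
122 ÷ 25 → quotient 4, remainder 22
25 ÷ 22 → quotient 1, remainder 3
22 ÷ 3 → quotient 7, remainder 1
3 ÷ 1 → quotient 3, remainder 0

[4; 1, 7, 3]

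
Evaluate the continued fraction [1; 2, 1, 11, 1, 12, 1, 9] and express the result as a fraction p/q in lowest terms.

7049/5252

Start with 9.
1 + 1/(9/1) = 1 + 1/9 = 10/9
12 + 1/(10/9) = 12 + 9/10 = 129/10
1 + 1/(129/10) = 1 + 10/129 = 139/129
11 + 1/(139/129) = 11 + 129/139 = 1658/139
1 + 1/(1658/139) = 1 + 139/1658 = 1797/1658
2 + 1/(1797/1658) = 2 + 1658/1797 = 5252/1797
1 + 1/(5252/1797) = 1 + 1797/5252 = 7049/5252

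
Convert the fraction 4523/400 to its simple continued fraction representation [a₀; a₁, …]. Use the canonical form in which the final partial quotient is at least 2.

[11; 3, 3, 1, 30]

⌊4523/400⌋ = 11, remainder 123
⌊400/123⌋ = 3, remainder 31
⌊123/31⌋ = 3, remainder 30
⌊31/30⌋ = 1, remainder 1
⌊30/1⌋ = 30, remainder 0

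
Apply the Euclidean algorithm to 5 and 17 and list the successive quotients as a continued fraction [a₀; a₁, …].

[0; 3, 2, 2]

5 ÷ 17 → quotient 0, remainder 5
17 ÷ 5 → quotient 3, remainder 2
5 ÷ 2 → quotient 2, remainder 1
2 ÷ 1 → quotient 2, remainder 0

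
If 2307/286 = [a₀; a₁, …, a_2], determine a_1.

15

2307 = 8·286 + 19, so a_0 = 8
286 = 15·19 + 1, so a_1 = 15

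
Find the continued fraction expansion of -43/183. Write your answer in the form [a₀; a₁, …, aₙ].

[-1; 1, 3, 3, 1, 10]

-43 ÷ 183 → quotient -1, remainder 140
183 ÷ 140 → quotient 1, remainder 43
140 ÷ 43 → quotient 3, remainder 11
43 ÷ 11 → quotient 3, remainder 10
11 ÷ 10 → quotient 1, remainder 1
10 ÷ 1 → quotient 10, remainder 0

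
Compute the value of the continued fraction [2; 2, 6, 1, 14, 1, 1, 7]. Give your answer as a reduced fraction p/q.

8546/3465

Start with 7.
1 + 1/(7/1) = 1 + 1/7 = 8/7
1 + 1/(8/7) = 1 + 7/8 = 15/8
14 + 1/(15/8) = 14 + 8/15 = 218/15
1 + 1/(218/15) = 1 + 15/218 = 233/218
6 + 1/(233/218) = 6 + 218/233 = 1616/233
2 + 1/(1616/233) = 2 + 233/1616 = 3465/1616
2 + 1/(3465/1616) = 2 + 1616/3465 = 8546/3465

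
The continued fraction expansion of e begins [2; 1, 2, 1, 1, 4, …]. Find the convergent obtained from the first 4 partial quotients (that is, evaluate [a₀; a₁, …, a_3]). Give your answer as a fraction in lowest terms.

11/4

Use the convergent recurrence hₖ = aₖ·hₖ₋₁ + hₖ₋₂ (and likewise for the denominators kₖ):
a_0 = 2: 2/1
a_1 = 1: 3/1
a_2 = 2: 8/3
a_3 = 1: 11/4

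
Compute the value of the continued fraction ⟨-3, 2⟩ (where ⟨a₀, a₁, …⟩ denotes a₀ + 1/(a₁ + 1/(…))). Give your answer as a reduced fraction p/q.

Start with 2.
-3 + 1/(2/1) = -3 + 1/2 = -5/2

-5/2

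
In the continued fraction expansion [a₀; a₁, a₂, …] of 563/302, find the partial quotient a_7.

Run the Euclidean algorithm, recording each quotient:
563 = 1·302 + 261, so a_0 = 1
302 = 1·261 + 41, so a_1 = 1
261 = 6·41 + 15, so a_2 = 6
41 = 2·15 + 11, so a_3 = 2
15 = 1·11 + 4, so a_4 = 1
11 = 2·4 + 3, so a_5 = 2
4 = 1·3 + 1, so a_6 = 1
3 = 3·1 + 0, so a_7 = 3

3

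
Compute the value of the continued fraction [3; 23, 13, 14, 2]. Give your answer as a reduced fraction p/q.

26617/8746

Start with 2.
14 + 1/(2/1) = 14 + 1/2 = 29/2
13 + 1/(29/2) = 13 + 2/29 = 379/29
23 + 1/(379/29) = 23 + 29/379 = 8746/379
3 + 1/(8746/379) = 3 + 379/8746 = 26617/8746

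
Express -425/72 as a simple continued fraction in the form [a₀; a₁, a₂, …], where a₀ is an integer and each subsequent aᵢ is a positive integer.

[-6; 10, 3, 2]

Repeatedly divide and take the remainder:
-425 = -6·72 + 7, so a_0 = -6
72 = 10·7 + 2, so a_1 = 10
7 = 3·2 + 1, so a_2 = 3
2 = 2·1 + 0, so a_3 = 2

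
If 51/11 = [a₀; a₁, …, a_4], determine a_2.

1

⌊51/11⌋ = 4, remainder 7
⌊11/7⌋ = 1, remainder 4
⌊7/4⌋ = 1, remainder 3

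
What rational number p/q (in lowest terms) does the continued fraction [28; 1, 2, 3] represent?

287/10

Compute successive convergents:
a_0 = 28: 28/1
a_1 = 1: 29/1
a_2 = 2: 86/3
a_3 = 3: 287/10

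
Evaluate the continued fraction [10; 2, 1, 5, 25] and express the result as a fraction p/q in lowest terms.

4431/428

a_0 = 10: 10/1
a_1 = 2: 21/2
a_2 = 1: 31/3
a_3 = 5: 176/17
a_4 = 25: 4431/428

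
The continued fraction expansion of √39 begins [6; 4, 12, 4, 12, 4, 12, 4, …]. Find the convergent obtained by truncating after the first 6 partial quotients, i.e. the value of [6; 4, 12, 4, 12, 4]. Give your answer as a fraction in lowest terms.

a_0 = 6: 6/1
a_1 = 4: 25/4
a_2 = 12: 306/49
a_3 = 4: 1249/200
a_4 = 12: 15294/2449
a_5 = 4: 62425/9996

62425/9996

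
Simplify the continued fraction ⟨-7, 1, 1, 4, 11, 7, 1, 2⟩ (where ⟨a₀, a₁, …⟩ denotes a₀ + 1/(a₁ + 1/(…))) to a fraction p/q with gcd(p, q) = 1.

-15147/2350

Starting at the tail and folding back:
Start with 2.
1 + 1/(2/1) = 1 + 1/2 = 3/2
7 + 1/(3/2) = 7 + 2/3 = 23/3
11 + 1/(23/3) = 11 + 3/23 = 256/23
4 + 1/(256/23) = 4 + 23/256 = 1047/256
1 + 1/(1047/256) = 1 + 256/1047 = 1303/1047
1 + 1/(1303/1047) = 1 + 1047/1303 = 2350/1303
-7 + 1/(2350/1303) = -7 + 1303/2350 = -15147/2350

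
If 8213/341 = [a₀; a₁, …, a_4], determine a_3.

3

8213 = 24·341 + 29, so a_0 = 24
341 = 11·29 + 22, so a_1 = 11
29 = 1·22 + 7, so a_2 = 1
22 = 3·7 + 1, so a_3 = 3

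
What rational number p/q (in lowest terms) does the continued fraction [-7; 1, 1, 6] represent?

Starting at the tail and folding back:
Start with 6.
1 + 1/(6/1) = 1 + 1/6 = 7/6
1 + 1/(7/6) = 1 + 6/7 = 13/7
-7 + 1/(13/7) = -7 + 7/13 = -84/13

-84/13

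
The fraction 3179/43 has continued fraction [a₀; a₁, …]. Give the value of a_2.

Apply division with remainder until the remainder is 0:
3179 ÷ 43 → quotient 73, remainder 40
43 ÷ 40 → quotient 1, remainder 3
40 ÷ 3 → quotient 13, remainder 1

13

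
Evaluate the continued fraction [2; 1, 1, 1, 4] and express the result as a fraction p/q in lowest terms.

Collapse the nested fraction from the inside out:
Start with 4.
1 + 1/(4/1) = 1 + 1/4 = 5/4
1 + 1/(5/4) = 1 + 4/5 = 9/5
1 + 1/(9/5) = 1 + 5/9 = 14/9
2 + 1/(14/9) = 2 + 9/14 = 37/14

37/14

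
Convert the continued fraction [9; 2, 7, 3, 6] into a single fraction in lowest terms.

Use the convergent recurrence hₖ = aₖ·hₖ₋₁ + hₖ₋₂ (and likewise for the denominators kₖ):
a_0 = 9: 9/1
a_1 = 2: 19/2
a_2 = 7: 142/15
a_3 = 3: 445/47
a_4 = 6: 2812/297

2812/297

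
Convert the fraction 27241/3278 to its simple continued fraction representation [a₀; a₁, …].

[8; 3, 4, 2, 12, 9]

27241 ÷ 3278 → quotient 8, remainder 1017
3278 ÷ 1017 → quotient 3, remainder 227
1017 ÷ 227 → quotient 4, remainder 109
227 ÷ 109 → quotient 2, remainder 9
109 ÷ 9 → quotient 12, remainder 1
9 ÷ 1 → quotient 9, remainder 0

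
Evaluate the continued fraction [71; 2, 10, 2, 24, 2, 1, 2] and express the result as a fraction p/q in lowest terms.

Compute successive convergents:
a_0 = 71: 71/1
a_1 = 2: 143/2
a_2 = 10: 1501/21
a_3 = 2: 3145/44
a_4 = 24: 76981/1077
a_5 = 2: 157107/2198
a_6 = 1: 234088/3275
a_7 = 2: 625283/8748

625283/8748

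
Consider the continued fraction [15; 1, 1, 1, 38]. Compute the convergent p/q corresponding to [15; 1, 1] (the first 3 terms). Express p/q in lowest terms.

Starting at the tail and folding back:
Start with 1.
1 + 1/(1/1) = 1 + 1/1 = 2/1
15 + 1/(2/1) = 15 + 1/2 = 31/2

31/2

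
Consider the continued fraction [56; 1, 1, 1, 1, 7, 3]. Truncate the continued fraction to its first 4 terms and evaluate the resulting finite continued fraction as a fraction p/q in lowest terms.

Work from the innermost term outward:
Start with 1.
1 + 1/(1/1) = 1 + 1/1 = 2/1
1 + 1/(2/1) = 1 + 1/2 = 3/2
56 + 1/(3/2) = 56 + 2/3 = 170/3

170/3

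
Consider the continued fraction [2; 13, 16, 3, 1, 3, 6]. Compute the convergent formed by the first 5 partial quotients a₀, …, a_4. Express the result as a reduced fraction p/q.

1763/849

Start with 1.
3 + 1/(1/1) = 3 + 1/1 = 4/1
16 + 1/(4/1) = 16 + 1/4 = 65/4
13 + 1/(65/4) = 13 + 4/65 = 849/65
2 + 1/(849/65) = 2 + 65/849 = 1763/849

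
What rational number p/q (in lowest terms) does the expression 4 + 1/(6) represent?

25/6

Build up convergents one term at a time:
a_0 = 4: 4/1
a_1 = 6: 25/6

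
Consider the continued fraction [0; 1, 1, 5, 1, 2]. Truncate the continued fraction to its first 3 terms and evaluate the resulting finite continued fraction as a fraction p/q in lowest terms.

Start with 1.
1 + 1/(1/1) = 1 + 1/1 = 2/1
0 + 1/(2/1) = 0 + 1/2 = 1/2

1/2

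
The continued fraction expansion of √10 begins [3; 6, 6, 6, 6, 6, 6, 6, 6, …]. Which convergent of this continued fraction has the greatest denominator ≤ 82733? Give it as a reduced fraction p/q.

168717/53353

List convergents until the denominator exceeds the bound:
a_0 = 3: 3/1  (≤ bound)
a_1 = 6: 19/6  (≤ bound)
a_2 = 6: 117/37  (≤ bound)
a_3 = 6: 721/228  (≤ bound)
a_4 = 6: 4443/1405  (≤ bound)
a_5 = 6: 27379/8658  (≤ bound)
a_6 = 6: 168717/53353  (≤ bound)
a_7 = 6: 1039681/328776  (> 82733, stop)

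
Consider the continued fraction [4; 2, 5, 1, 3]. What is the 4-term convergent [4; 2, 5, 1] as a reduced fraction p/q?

a_0 = 4: 4/1
a_1 = 2: 9/2
a_2 = 5: 49/11
a_3 = 1: 58/13

58/13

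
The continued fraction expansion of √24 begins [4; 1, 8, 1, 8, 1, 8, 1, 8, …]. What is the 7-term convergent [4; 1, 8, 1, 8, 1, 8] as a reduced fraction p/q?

4316/881

Start with 8.
1 + 1/(8/1) = 1 + 1/8 = 9/8
8 + 1/(9/8) = 8 + 8/9 = 80/9
1 + 1/(80/9) = 1 + 9/80 = 89/80
8 + 1/(89/80) = 8 + 80/89 = 792/89
1 + 1/(792/89) = 1 + 89/792 = 881/792
4 + 1/(881/792) = 4 + 792/881 = 4316/881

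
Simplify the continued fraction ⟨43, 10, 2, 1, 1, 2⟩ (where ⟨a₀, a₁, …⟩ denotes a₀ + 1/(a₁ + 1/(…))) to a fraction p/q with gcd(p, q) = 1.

5818/135

Collapse the nested fraction from the inside out:
Start with 2.
1 + 1/(2/1) = 1 + 1/2 = 3/2
1 + 1/(3/2) = 1 + 2/3 = 5/3
2 + 1/(5/3) = 2 + 3/5 = 13/5
10 + 1/(13/5) = 10 + 5/13 = 135/13
43 + 1/(135/13) = 43 + 13/135 = 5818/135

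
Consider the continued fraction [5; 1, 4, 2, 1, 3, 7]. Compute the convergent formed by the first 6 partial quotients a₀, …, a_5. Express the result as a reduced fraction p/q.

Start with 3.
1 + 1/(3/1) = 1 + 1/3 = 4/3
2 + 1/(4/3) = 2 + 3/4 = 11/4
4 + 1/(11/4) = 4 + 4/11 = 48/11
1 + 1/(48/11) = 1 + 11/48 = 59/48
5 + 1/(59/48) = 5 + 48/59 = 343/59

343/59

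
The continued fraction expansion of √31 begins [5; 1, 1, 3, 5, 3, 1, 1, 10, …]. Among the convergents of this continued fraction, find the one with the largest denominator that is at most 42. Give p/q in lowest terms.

206/37

a_0 = 5: 5/1  (≤ bound)
a_1 = 1: 6/1  (≤ bound)
a_2 = 1: 11/2  (≤ bound)
a_3 = 3: 39/7  (≤ bound)
a_4 = 5: 206/37  (≤ bound)
a_5 = 3: 657/118  (> 42, stop)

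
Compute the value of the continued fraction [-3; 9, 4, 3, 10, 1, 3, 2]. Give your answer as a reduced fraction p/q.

Collapse the nested fraction from the inside out:
Start with 2.
3 + 1/(2/1) = 3 + 1/2 = 7/2
1 + 1/(7/2) = 1 + 2/7 = 9/7
10 + 1/(9/7) = 10 + 7/9 = 97/9
3 + 1/(97/9) = 3 + 9/97 = 300/97
4 + 1/(300/97) = 4 + 97/300 = 1297/300
9 + 1/(1297/300) = 9 + 300/1297 = 11973/1297
-3 + 1/(11973/1297) = -3 + 1297/11973 = -34622/11973

-34622/11973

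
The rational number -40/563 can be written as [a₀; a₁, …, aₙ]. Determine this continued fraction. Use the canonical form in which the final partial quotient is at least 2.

Apply division with remainder until the remainder is 0:
⌊-40/563⌋ = -1, remainder 523
⌊563/523⌋ = 1, remainder 40
⌊523/40⌋ = 13, remainder 3
⌊40/3⌋ = 13, remainder 1
⌊3/1⌋ = 3, remainder 0

[-1; 1, 13, 13, 3]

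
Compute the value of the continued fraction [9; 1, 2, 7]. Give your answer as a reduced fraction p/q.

213/22

Use the convergent recurrence hₖ = aₖ·hₖ₋₁ + hₖ₋₂ (and likewise for the denominators kₖ):
a_0 = 9: 9/1
a_1 = 1: 10/1
a_2 = 2: 29/3
a_3 = 7: 213/22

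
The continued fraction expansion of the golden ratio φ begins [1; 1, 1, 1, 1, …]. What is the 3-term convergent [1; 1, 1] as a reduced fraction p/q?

3/2

Starting at the tail and folding back:
Start with 1.
1 + 1/(1/1) = 1 + 1/1 = 2/1
1 + 1/(2/1) = 1 + 1/2 = 3/2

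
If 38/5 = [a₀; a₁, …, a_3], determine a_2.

Apply division with remainder until the remainder is 0:
⌊38/5⌋ = 7, remainder 3
⌊5/3⌋ = 1, remainder 2
⌊3/2⌋ = 1, remainder 1

1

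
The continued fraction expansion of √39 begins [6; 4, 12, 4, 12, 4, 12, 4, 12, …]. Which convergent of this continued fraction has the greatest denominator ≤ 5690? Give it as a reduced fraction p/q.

15294/2449

List convergents until the denominator exceeds the bound:
a_0 = 6: 6/1  (≤ bound)
a_1 = 4: 25/4  (≤ bound)
a_2 = 12: 306/49  (≤ bound)
a_3 = 4: 1249/200  (≤ bound)
a_4 = 12: 15294/2449  (≤ bound)
a_5 = 4: 62425/9996  (> 5690, stop)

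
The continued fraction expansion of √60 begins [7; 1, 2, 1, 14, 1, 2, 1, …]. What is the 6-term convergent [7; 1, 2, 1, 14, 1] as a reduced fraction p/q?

488/63

Compute successive convergents:
a_0 = 7: 7/1
a_1 = 1: 8/1
a_2 = 2: 23/3
a_3 = 1: 31/4
a_4 = 14: 457/59
a_5 = 1: 488/63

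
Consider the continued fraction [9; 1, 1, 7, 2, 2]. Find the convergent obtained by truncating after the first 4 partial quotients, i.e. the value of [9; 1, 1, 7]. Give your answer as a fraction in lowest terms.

143/15

Work from the innermost term outward:
Start with 7.
1 + 1/(7/1) = 1 + 1/7 = 8/7
1 + 1/(8/7) = 1 + 7/8 = 15/8
9 + 1/(15/8) = 9 + 8/15 = 143/15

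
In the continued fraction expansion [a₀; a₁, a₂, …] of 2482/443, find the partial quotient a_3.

2482 = 5·443 + 267, so a_0 = 5
443 = 1·267 + 176, so a_1 = 1
267 = 1·176 + 91, so a_2 = 1
176 = 1·91 + 85, so a_3 = 1

1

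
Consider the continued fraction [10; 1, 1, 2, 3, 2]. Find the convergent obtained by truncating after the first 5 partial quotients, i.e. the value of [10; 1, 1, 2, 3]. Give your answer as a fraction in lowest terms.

Start with 3.
2 + 1/(3/1) = 2 + 1/3 = 7/3
1 + 1/(7/3) = 1 + 3/7 = 10/7
1 + 1/(10/7) = 1 + 7/10 = 17/10
10 + 1/(17/10) = 10 + 10/17 = 180/17

180/17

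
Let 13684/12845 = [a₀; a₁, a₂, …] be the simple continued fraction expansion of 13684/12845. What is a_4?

13684 = 1·12845 + 839, so a_0 = 1
12845 = 15·839 + 260, so a_1 = 15
839 = 3·260 + 59, so a_2 = 3
260 = 4·59 + 24, so a_3 = 4
59 = 2·24 + 11, so a_4 = 2

2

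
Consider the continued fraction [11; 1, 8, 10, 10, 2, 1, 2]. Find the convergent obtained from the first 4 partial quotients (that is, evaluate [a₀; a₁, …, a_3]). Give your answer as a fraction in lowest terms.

Start with 10.
8 + 1/(10/1) = 8 + 1/10 = 81/10
1 + 1/(81/10) = 1 + 10/81 = 91/81
11 + 1/(91/81) = 11 + 81/91 = 1082/91

1082/91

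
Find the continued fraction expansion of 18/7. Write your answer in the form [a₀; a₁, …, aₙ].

Apply division with remainder until the remainder is 0:
⌊18/7⌋ = 2, remainder 4
⌊7/4⌋ = 1, remainder 3
⌊4/3⌋ = 1, remainder 1
⌊3/1⌋ = 3, remainder 0

[2; 1, 1, 3]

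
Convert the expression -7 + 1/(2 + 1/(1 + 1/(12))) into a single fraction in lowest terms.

Start with 12.
1 + 1/(12/1) = 1 + 1/12 = 13/12
2 + 1/(13/12) = 2 + 12/13 = 38/13
-7 + 1/(38/13) = -7 + 13/38 = -253/38

-253/38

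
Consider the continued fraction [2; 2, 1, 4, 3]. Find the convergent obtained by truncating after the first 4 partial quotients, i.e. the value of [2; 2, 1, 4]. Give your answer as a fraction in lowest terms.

Start with 4.
1 + 1/(4/1) = 1 + 1/4 = 5/4
2 + 1/(5/4) = 2 + 4/5 = 14/5
2 + 1/(14/5) = 2 + 5/14 = 33/14

33/14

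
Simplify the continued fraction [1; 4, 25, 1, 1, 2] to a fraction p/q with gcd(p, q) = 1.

a_0 = 1: 1/1
a_1 = 4: 5/4
a_2 = 25: 126/101
a_3 = 1: 131/105
a_4 = 1: 257/206
a_5 = 2: 645/517

645/517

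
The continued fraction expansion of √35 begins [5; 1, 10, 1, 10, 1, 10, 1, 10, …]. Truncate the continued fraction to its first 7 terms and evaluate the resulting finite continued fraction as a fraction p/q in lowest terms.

Starting at the tail and folding back:
Start with 10.
1 + 1/(10/1) = 1 + 1/10 = 11/10
10 + 1/(11/10) = 10 + 10/11 = 120/11
1 + 1/(120/11) = 1 + 11/120 = 131/120
10 + 1/(131/120) = 10 + 120/131 = 1430/131
1 + 1/(1430/131) = 1 + 131/1430 = 1561/1430
5 + 1/(1561/1430) = 5 + 1430/1561 = 9235/1561

9235/1561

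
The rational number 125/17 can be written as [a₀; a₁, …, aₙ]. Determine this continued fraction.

[7; 2, 1, 5]

125 ÷ 17 → quotient 7, remainder 6
17 ÷ 6 → quotient 2, remainder 5
6 ÷ 5 → quotient 1, remainder 1
5 ÷ 1 → quotient 5, remainder 0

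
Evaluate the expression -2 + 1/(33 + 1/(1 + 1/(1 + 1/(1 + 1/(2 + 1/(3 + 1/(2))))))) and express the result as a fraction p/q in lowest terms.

Starting at the tail and folding back:
Start with 2.
3 + 1/(2/1) = 3 + 1/2 = 7/2
2 + 1/(7/2) = 2 + 2/7 = 16/7
1 + 1/(16/7) = 1 + 7/16 = 23/16
1 + 1/(23/16) = 1 + 16/23 = 39/23
1 + 1/(39/23) = 1 + 23/39 = 62/39
33 + 1/(62/39) = 33 + 39/62 = 2085/62
-2 + 1/(2085/62) = -2 + 62/2085 = -4108/2085

-4108/2085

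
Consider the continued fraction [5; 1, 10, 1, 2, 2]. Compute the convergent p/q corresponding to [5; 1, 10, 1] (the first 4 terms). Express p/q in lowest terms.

Use the convergent recurrence hₖ = aₖ·hₖ₋₁ + hₖ₋₂ (and likewise for the denominators kₖ):
a_0 = 5: 5/1
a_1 = 1: 6/1
a_2 = 10: 65/11
a_3 = 1: 71/12

71/12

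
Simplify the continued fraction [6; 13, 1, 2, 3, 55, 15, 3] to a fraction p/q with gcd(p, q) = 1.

2118910/348907

Starting at the tail and folding back:
Start with 3.
15 + 1/(3/1) = 15 + 1/3 = 46/3
55 + 1/(46/3) = 55 + 3/46 = 2533/46
3 + 1/(2533/46) = 3 + 46/2533 = 7645/2533
2 + 1/(7645/2533) = 2 + 2533/7645 = 17823/7645
1 + 1/(17823/7645) = 1 + 7645/17823 = 25468/17823
13 + 1/(25468/17823) = 13 + 17823/25468 = 348907/25468
6 + 1/(348907/25468) = 6 + 25468/348907 = 2118910/348907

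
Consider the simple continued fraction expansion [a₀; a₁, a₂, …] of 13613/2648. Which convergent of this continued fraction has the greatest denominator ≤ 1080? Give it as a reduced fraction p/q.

a_0 = 5: 5/1  (≤ bound)
a_1 = 7: 36/7  (≤ bound)
a_2 = 10: 365/71  (≤ bound)
a_3 = 12: 4416/859  (≤ bound)
a_4 = 3: 13613/2648  (> 1080, stop)

4416/859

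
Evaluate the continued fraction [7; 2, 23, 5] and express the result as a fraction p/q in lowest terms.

1775/237

Start with 5.
23 + 1/(5/1) = 23 + 1/5 = 116/5
2 + 1/(116/5) = 2 + 5/116 = 237/116
7 + 1/(237/116) = 7 + 116/237 = 1775/237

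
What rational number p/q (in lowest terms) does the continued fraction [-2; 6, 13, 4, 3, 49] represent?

a_0 = -2: -2/1
a_1 = 6: -11/6
a_2 = 13: -145/79
a_3 = 4: -591/322
a_4 = 3: -1918/1045
a_5 = 49: -94573/51527

-94573/51527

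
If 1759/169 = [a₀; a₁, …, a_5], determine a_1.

2

1759 ÷ 169 → quotient 10, remainder 69
169 ÷ 69 → quotient 2, remainder 31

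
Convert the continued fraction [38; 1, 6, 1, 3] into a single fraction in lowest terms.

1205/31

a_0 = 38: 38/1
a_1 = 1: 39/1
a_2 = 6: 272/7
a_3 = 1: 311/8
a_4 = 3: 1205/31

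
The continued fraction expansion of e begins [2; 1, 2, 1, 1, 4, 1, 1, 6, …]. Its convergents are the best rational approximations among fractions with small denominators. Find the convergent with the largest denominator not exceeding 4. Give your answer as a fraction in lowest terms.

a_0 = 2: 2/1  (≤ bound)
a_1 = 1: 3/1  (≤ bound)
a_2 = 2: 8/3  (≤ bound)
a_3 = 1: 11/4  (≤ bound)
a_4 = 1: 19/7  (> 4, stop)

11/4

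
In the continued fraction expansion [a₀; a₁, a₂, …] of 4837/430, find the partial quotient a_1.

⌊4837/430⌋ = 11, remainder 107
⌊430/107⌋ = 4, remainder 2

4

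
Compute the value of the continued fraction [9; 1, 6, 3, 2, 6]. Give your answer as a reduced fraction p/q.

3235/328

a_0 = 9: 9/1
a_1 = 1: 10/1
a_2 = 6: 69/7
a_3 = 3: 217/22
a_4 = 2: 503/51
a_5 = 6: 3235/328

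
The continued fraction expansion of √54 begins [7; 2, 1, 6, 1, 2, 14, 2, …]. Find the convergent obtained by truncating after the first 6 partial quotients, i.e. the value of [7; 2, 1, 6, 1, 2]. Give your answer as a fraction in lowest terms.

Start with 2.
1 + 1/(2/1) = 1 + 1/2 = 3/2
6 + 1/(3/2) = 6 + 2/3 = 20/3
1 + 1/(20/3) = 1 + 3/20 = 23/20
2 + 1/(23/20) = 2 + 20/23 = 66/23
7 + 1/(66/23) = 7 + 23/66 = 485/66

485/66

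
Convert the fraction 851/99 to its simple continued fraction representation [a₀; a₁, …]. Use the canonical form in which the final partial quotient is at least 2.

[8; 1, 1, 2, 9, 2]

851 = 8·99 + 59, so a_0 = 8
99 = 1·59 + 40, so a_1 = 1
59 = 1·40 + 19, so a_2 = 1
40 = 2·19 + 2, so a_3 = 2
19 = 9·2 + 1, so a_4 = 9
2 = 2·1 + 0, so a_5 = 2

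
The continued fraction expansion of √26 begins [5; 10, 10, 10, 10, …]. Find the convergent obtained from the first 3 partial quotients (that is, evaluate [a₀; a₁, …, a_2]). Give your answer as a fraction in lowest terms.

515/101

Use the convergent recurrence hₖ = aₖ·hₖ₋₁ + hₖ₋₂ (and likewise for the denominators kₖ):
a_0 = 5: 5/1
a_1 = 10: 51/10
a_2 = 10: 515/101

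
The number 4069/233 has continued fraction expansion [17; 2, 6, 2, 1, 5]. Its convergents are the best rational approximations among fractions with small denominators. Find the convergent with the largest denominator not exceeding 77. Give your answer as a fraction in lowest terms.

716/41

List convergents until the denominator exceeds the bound:
a_0 = 17: 17/1  (≤ bound)
a_1 = 2: 35/2  (≤ bound)
a_2 = 6: 227/13  (≤ bound)
a_3 = 2: 489/28  (≤ bound)
a_4 = 1: 716/41  (≤ bound)
a_5 = 5: 4069/233  (> 77, stop)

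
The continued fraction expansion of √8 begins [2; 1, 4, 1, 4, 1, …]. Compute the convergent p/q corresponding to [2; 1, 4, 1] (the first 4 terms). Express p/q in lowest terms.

Start with 1.
4 + 1/(1/1) = 4 + 1/1 = 5/1
1 + 1/(5/1) = 1 + 1/5 = 6/5
2 + 1/(6/5) = 2 + 5/6 = 17/6

17/6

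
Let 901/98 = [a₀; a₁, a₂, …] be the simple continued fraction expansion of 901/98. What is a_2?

⌊901/98⌋ = 9, remainder 19
⌊98/19⌋ = 5, remainder 3
⌊19/3⌋ = 6, remainder 1

6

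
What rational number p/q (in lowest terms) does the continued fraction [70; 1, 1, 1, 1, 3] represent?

1271/18

Work from the innermost term outward:
Start with 3.
1 + 1/(3/1) = 1 + 1/3 = 4/3
1 + 1/(4/3) = 1 + 3/4 = 7/4
1 + 1/(7/4) = 1 + 4/7 = 11/7
1 + 1/(11/7) = 1 + 7/11 = 18/11
70 + 1/(18/11) = 70 + 11/18 = 1271/18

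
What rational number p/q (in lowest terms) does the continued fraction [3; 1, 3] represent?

Collapse the nested fraction from the inside out:
Start with 3.
1 + 1/(3/1) = 1 + 1/3 = 4/3
3 + 1/(4/3) = 3 + 3/4 = 15/4

15/4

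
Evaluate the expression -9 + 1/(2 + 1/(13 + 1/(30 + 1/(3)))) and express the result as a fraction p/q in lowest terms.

-20981/2463

Start with 3.
30 + 1/(3/1) = 30 + 1/3 = 91/3
13 + 1/(91/3) = 13 + 3/91 = 1186/91
2 + 1/(1186/91) = 2 + 91/1186 = 2463/1186
-9 + 1/(2463/1186) = -9 + 1186/2463 = -20981/2463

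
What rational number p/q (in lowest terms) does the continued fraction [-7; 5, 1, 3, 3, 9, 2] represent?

-10042/1471

a_0 = -7: -7/1
a_1 = 5: -34/5
a_2 = 1: -41/6
a_3 = 3: -157/23
a_4 = 3: -512/75
a_5 = 9: -4765/698
a_6 = 2: -10042/1471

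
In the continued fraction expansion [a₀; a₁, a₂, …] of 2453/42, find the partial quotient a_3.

8

⌊2453/42⌋ = 58, remainder 17
⌊42/17⌋ = 2, remainder 8
⌊17/8⌋ = 2, remainder 1
⌊8/1⌋ = 8, remainder 0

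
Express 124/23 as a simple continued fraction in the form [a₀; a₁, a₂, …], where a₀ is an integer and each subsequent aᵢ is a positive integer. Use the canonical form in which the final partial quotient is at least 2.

Repeatedly divide and take the remainder:
⌊124/23⌋ = 5, remainder 9
⌊23/9⌋ = 2, remainder 5
⌊9/5⌋ = 1, remainder 4
⌊5/4⌋ = 1, remainder 1
⌊4/1⌋ = 4, remainder 0

[5; 2, 1, 1, 4]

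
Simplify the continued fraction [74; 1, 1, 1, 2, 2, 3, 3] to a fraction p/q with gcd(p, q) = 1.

15971/214

a_0 = 74: 74/1
a_1 = 1: 75/1
a_2 = 1: 149/2
a_3 = 1: 224/3
a_4 = 2: 597/8
a_5 = 2: 1418/19
a_6 = 3: 4851/65
a_7 = 3: 15971/214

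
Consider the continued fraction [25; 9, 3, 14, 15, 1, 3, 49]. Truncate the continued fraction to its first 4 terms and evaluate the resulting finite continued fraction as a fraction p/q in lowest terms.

Collapse the nested fraction from the inside out:
Start with 14.
3 + 1/(14/1) = 3 + 1/14 = 43/14
9 + 1/(43/14) = 9 + 14/43 = 401/43
25 + 1/(401/43) = 25 + 43/401 = 10068/401

10068/401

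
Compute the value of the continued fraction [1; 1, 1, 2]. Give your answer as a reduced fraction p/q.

8/5

Work from the innermost term outward:
Start with 2.
1 + 1/(2/1) = 1 + 1/2 = 3/2
1 + 1/(3/2) = 1 + 2/3 = 5/3
1 + 1/(5/3) = 1 + 3/5 = 8/5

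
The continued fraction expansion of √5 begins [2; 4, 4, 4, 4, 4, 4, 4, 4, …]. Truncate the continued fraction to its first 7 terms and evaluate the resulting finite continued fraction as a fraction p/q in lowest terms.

a_0 = 2: 2/1
a_1 = 4: 9/4
a_2 = 4: 38/17
a_3 = 4: 161/72
a_4 = 4: 682/305
a_5 = 4: 2889/1292
a_6 = 4: 12238/5473

12238/5473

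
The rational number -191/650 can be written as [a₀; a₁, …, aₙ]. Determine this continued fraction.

[-1; 1, 2, 2, 2, 12, 3]

-191 ÷ 650 → quotient -1, remainder 459
650 ÷ 459 → quotient 1, remainder 191
459 ÷ 191 → quotient 2, remainder 77
191 ÷ 77 → quotient 2, remainder 37
77 ÷ 37 → quotient 2, remainder 3
37 ÷ 3 → quotient 12, remainder 1
3 ÷ 1 → quotient 3, remainder 0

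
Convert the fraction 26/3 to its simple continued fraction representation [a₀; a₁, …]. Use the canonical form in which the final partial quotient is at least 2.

[8; 1, 2]

Repeatedly divide and take the remainder:
⌊26/3⌋ = 8, remainder 2
⌊3/2⌋ = 1, remainder 1
⌊2/1⌋ = 2, remainder 0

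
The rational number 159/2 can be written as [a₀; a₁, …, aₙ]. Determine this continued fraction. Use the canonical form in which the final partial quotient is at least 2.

[79; 2]

159 = 79·2 + 1, so a_0 = 79
2 = 2·1 + 0, so a_1 = 2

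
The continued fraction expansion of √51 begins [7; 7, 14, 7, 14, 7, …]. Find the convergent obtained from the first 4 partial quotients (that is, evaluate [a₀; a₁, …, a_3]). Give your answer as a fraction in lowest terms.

Compute successive convergents:
a_0 = 7: 7/1
a_1 = 7: 50/7
a_2 = 14: 707/99
a_3 = 7: 4999/700

4999/700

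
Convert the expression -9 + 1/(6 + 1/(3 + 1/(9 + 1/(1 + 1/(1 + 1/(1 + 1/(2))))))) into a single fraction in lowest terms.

-13360/1511

a_0 = -9: -9/1
a_1 = 6: -53/6
a_2 = 3: -168/19
a_3 = 9: -1565/177
a_4 = 1: -1733/196
a_5 = 1: -3298/373
a_6 = 1: -5031/569
a_7 = 2: -13360/1511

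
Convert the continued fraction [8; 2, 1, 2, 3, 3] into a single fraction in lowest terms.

a_0 = 8: 8/1
a_1 = 2: 17/2
a_2 = 1: 25/3
a_3 = 2: 67/8
a_4 = 3: 226/27
a_5 = 3: 745/89

745/89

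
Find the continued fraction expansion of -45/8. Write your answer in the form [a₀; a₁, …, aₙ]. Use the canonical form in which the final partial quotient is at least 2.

-45 ÷ 8 → quotient -6, remainder 3
8 ÷ 3 → quotient 2, remainder 2
3 ÷ 2 → quotient 1, remainder 1
2 ÷ 1 → quotient 2, remainder 0

[-6; 2, 1, 2]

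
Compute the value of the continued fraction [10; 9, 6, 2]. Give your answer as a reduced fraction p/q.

1203/119

a_0 = 10: 10/1
a_1 = 9: 91/9
a_2 = 6: 556/55
a_3 = 2: 1203/119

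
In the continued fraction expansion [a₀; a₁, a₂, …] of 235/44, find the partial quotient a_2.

1

Run the Euclidean algorithm, recording each quotient:
235 ÷ 44 → quotient 5, remainder 15
44 ÷ 15 → quotient 2, remainder 14
15 ÷ 14 → quotient 1, remainder 1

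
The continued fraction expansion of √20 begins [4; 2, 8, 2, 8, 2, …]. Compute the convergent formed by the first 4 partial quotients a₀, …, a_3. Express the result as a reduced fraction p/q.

161/36

Start with 2.
8 + 1/(2/1) = 8 + 1/2 = 17/2
2 + 1/(17/2) = 2 + 2/17 = 36/17
4 + 1/(36/17) = 4 + 17/36 = 161/36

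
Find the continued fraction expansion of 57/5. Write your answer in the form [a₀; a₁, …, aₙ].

[11; 2, 2]

⌊57/5⌋ = 11, remainder 2
⌊5/2⌋ = 2, remainder 1
⌊2/1⌋ = 2, remainder 0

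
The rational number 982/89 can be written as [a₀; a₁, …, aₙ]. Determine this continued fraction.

[11; 29, 1, 2]

⌊982/89⌋ = 11, remainder 3
⌊89/3⌋ = 29, remainder 2
⌊3/2⌋ = 1, remainder 1
⌊2/1⌋ = 2, remainder 0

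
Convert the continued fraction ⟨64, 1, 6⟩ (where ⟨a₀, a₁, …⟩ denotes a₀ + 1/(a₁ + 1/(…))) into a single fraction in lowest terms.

Start with 6.
1 + 1/(6/1) = 1 + 1/6 = 7/6
64 + 1/(7/6) = 64 + 6/7 = 454/7

454/7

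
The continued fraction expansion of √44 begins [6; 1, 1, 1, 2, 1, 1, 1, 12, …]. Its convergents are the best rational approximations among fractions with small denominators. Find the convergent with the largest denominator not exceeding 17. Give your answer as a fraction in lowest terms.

a_0 = 6: 6/1  (≤ bound)
a_1 = 1: 7/1  (≤ bound)
a_2 = 1: 13/2  (≤ bound)
a_3 = 1: 20/3  (≤ bound)
a_4 = 2: 53/8  (≤ bound)
a_5 = 1: 73/11  (≤ bound)
a_6 = 1: 126/19  (> 17, stop)

73/11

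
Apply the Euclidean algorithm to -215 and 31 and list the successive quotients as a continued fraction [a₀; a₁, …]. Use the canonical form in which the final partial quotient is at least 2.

Run the Euclidean algorithm, recording each quotient:
-215 = -7·31 + 2, so a_0 = -7
31 = 15·2 + 1, so a_1 = 15
2 = 2·1 + 0, so a_2 = 2

[-7; 15, 2]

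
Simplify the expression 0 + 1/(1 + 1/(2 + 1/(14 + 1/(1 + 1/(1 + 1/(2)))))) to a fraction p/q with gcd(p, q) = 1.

151/224

Start with 2.
1 + 1/(2/1) = 1 + 1/2 = 3/2
1 + 1/(3/2) = 1 + 2/3 = 5/3
14 + 1/(5/3) = 14 + 3/5 = 73/5
2 + 1/(73/5) = 2 + 5/73 = 151/73
1 + 1/(151/73) = 1 + 73/151 = 224/151
0 + 1/(224/151) = 0 + 151/224 = 151/224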